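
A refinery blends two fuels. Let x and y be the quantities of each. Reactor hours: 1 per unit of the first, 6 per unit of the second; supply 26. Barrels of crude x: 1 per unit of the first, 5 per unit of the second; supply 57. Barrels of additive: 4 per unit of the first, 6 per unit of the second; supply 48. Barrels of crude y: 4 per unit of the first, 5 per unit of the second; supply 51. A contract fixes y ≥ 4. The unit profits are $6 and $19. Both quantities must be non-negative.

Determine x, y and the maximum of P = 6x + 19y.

Feasible corners and P = 6x + 19y:
  (0, 13/3) → P = 247/3
  (0, 4) → P = 76
  (2, 4) → P = 88

The binding constraints are x + 6y = 26 and y = 4.
Solving simultaneously gives x = 2, y = 4.

x = 2, y = 4, maximum P = 88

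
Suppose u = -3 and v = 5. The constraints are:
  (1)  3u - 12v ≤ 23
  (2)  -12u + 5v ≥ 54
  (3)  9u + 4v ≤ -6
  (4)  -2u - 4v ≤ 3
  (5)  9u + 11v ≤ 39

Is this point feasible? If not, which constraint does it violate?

(1): -69 ≤ 23 ✓
(2): 61 ≥ 54 ✓
(3): -7 ≤ -6 ✓
(4): -14 ≤ 3 ✓
(5): 28 ≤ 39 ✓

feasible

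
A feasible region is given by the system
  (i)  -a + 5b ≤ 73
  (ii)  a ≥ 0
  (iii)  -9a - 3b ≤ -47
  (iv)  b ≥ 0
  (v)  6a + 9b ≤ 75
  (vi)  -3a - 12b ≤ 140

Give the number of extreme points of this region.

Of the 15 pairwise boundary intersections, those satisfying every inequality are:
  (47/9, 0)
  (22/7, 131/21)
  (25/2, 0)

3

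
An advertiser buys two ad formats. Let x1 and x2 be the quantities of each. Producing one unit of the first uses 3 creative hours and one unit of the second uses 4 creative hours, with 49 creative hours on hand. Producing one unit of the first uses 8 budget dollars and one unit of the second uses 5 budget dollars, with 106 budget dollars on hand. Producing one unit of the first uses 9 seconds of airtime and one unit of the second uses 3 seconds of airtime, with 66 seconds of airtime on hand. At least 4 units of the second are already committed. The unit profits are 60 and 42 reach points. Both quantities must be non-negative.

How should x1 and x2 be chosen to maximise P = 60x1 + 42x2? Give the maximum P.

Extreme points and P = 60x1 + 42x2:
  (0, 49/4) → P = 1029/2
  (0, 4) → P = 168
  (13/3, 9) → P = 638
  (6, 4) → P = 528

The binding constraints are 3x1 + 4x2 = 49 and 9x1 + 3x2 = 66.
Solving simultaneously gives x1 = 13/3, x2 = 9.

x1 = 13/3, x2 = 9, maximum P = 638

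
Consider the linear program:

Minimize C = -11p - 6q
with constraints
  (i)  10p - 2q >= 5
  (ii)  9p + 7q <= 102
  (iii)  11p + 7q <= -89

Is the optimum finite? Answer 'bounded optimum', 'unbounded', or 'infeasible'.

unbounded

From the feasible point (-143/92, -945/92), moving in the direction (7, -11) keeps every constraint satisfied while C decreases without bound.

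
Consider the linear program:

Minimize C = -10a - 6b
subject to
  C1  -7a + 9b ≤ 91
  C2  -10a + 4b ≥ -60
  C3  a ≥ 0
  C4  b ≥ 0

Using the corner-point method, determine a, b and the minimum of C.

The optimum lies where -7a + 9b = 91 and -10a + 4b = -60.
Solving simultaneously gives a = 452/31, b = 665/31.

a = 452/31, b = 665/31, minimum C = -8510/31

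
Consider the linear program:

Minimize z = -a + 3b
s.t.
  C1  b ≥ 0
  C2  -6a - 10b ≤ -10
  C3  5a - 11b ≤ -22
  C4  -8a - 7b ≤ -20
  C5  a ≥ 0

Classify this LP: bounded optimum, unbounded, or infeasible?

bounded optimum

Vertices and z = -a + 3b:
  (22/41, 92/41) → z = 254/41
  (0, 20/7) → z = 60/7
The feasible region has finitely many vertices and no improving ray; the minimum is 254/41 at (22/41, 92/41).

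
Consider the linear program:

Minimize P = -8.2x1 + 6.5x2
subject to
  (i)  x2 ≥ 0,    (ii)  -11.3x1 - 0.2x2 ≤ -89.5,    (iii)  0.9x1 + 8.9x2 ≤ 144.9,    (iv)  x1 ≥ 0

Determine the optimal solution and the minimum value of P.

Feasible corners and P = -8.2x1 + 6.5x2:
  (895/113, 0) → P = -7339/113
  (161, 0) → P = -6601/5
  (76757/10039, 155682/10039) → P = 1912628/50195

The optimum lies where x2 = 0 and 0.9x1 + 8.9x2 = 144.9.
Solving simultaneously gives x1 = 161, x2 = 0.

x1 = 161, x2 = 0, minimum P = -1320.2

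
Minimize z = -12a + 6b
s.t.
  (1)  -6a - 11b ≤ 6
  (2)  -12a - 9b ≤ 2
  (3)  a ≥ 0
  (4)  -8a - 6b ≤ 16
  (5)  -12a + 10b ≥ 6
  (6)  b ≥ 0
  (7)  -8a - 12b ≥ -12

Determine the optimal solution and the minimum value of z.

Vertices and z = -12a + 6b:
  (0, 3/5) → z = 18/5
  (0, 1) → z = 6
  (3/14, 6/7) → z = 18/7

The binding constraints are -12a + 10b = 6 and -8a - 12b = -12.
Solving simultaneously gives a = 3/14, b = 6/7.

a = 3/14, b = 6/7, minimum z = 18/7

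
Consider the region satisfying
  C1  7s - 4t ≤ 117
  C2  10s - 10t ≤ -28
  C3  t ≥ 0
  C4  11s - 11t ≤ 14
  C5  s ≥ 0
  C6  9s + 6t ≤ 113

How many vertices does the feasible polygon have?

Intersecting each pair of boundary lines and keeping only the points that satisfy every inequality leaves:
  (0, 14/5)
  (481/75, 691/75)
  (0, 113/6)

3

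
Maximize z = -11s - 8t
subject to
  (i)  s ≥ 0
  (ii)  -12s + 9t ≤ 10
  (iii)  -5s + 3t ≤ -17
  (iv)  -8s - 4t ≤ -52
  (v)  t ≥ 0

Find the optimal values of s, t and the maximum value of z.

Feasible corners and z = -11s - 8t:
  (61/3, 254/9) → z = -4045/9
  (56/11, 31/11) → z = -864/11
  (13/2, 0) → z = -143/2
The feasible region is unbounded (it extends along (3, 4), (1, 0)), but z strictly decreases along every unbounded feasible direction, so there is no improving ray and the maximum is attained at a vertex.

s = 13/2, t = 0, maximum z = -143/2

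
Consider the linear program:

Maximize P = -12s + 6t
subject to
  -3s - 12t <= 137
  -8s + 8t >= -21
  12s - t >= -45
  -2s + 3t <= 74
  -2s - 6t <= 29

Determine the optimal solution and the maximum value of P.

Extreme points and P = -12s + 6t:
  (655/8, 317/4) → P = -507
  (-53/32, -137/32) → P = -93/16
  (-61/34, 399/17) → P = 2760/17
  (-299/74, -129/37) → P = 1020/37

s = -61/34, t = 399/17, maximum P = 2760/17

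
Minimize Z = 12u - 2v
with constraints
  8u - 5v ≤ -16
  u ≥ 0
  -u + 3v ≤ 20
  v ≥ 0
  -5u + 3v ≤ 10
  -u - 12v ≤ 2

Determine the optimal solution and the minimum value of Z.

Vertices and Z = 12u - 2v:
  (0, 16/5) → Z = -32/5
  (52/19, 144/19) → Z = 336/19
  (0, 10/3) → Z = -20/3
  (5/2, 15/2) → Z = 15

At the optimal vertex, u = 0 and -5u + 3v = 10.
Solving simultaneously gives u = 0, v = 10/3.

u = 0, v = 10/3, minimum Z = -20/3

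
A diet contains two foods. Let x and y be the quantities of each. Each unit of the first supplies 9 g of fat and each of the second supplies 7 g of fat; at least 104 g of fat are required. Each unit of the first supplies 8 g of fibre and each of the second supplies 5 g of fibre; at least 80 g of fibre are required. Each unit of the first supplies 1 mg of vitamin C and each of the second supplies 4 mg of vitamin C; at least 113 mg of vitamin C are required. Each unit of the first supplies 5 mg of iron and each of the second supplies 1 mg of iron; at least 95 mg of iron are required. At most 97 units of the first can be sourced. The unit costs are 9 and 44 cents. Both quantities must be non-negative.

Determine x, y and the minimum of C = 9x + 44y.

x = 97, y = 4, minimum C = 1049

Vertices and C = 9x + 44y:
  (0, 95) → C = 4180
  (267/19, 470/19) → C = 23083/19
  (97, 4) → C = 1049
The feasible region is unbounded (it extends along (0, 1)), but C strictly increases along every unbounded feasible direction, so there is no improving ray and the minimum is attained at a vertex.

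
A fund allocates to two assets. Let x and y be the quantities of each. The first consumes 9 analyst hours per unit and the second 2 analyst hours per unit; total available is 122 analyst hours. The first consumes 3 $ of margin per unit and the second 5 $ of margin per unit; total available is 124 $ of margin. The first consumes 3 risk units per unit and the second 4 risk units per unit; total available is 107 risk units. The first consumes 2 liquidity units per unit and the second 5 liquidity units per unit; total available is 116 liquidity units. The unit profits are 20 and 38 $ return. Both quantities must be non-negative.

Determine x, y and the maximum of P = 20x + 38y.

Vertices and P = 20x + 38y:
  (0, 0) → P = 0
  (0, 116/5) → P = 4408/5
  (122/9, 0) → P = 2440/9
  (362/39, 250/13) → P = 35740/39
  (8, 20) → P = 920

x = 8, y = 20, maximum P = 920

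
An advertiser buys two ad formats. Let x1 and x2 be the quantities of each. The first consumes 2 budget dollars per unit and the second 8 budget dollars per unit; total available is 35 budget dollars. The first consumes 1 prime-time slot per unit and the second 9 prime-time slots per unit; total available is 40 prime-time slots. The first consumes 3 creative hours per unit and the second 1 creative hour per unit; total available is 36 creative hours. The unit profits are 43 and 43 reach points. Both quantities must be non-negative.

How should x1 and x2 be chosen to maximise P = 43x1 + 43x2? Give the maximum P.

x1 = 23/2, x2 = 3/2, maximum P = 559

Vertices and P = 43x1 + 43x2:
  (0, 0) → P = 0
  (0, 35/8) → P = 1505/8
  (12, 0) → P = 516
  (23/2, 3/2) → P = 559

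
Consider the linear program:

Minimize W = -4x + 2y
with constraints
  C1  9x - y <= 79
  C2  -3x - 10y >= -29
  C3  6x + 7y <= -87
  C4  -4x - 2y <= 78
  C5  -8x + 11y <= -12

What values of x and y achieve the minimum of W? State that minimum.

Corner points and W = -4x + 2y:
  (466/69, -419/23) → W = -4378/69
  (40/11, -509/11) → W = -1178/11
  (-873/122, -384/61) → W = 978/61
  (-139/10, -56/5) → W = 166/5

At the optimal vertex, 9x - y = 79 and -4x - 2y = 78.
Solving simultaneously gives x = 40/11, y = -509/11.

x = 40/11, y = -509/11, minimum W = -1178/11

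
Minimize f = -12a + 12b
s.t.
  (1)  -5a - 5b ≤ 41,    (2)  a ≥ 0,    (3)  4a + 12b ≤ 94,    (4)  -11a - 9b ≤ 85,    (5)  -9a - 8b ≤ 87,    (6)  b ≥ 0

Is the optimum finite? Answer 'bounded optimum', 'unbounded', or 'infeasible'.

Feasible corners and f = -12a + 12b:
  (0, 47/6) → f = 94
  (0, 0) → f = 0
  (47/2, 0) → f = -282
The feasible region has finitely many vertices and no improving ray; the minimum is -282 at (47/2, 0).

bounded optimum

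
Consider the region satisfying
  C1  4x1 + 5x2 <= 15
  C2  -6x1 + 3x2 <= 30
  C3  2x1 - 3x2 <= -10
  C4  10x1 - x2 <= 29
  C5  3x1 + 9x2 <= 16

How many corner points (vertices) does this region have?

Of the 10 pairwise boundary intersections, those satisfying every inequality are:
  (-5, 0)
  (-74/21, 62/21)
  (-14/9, 62/27)

3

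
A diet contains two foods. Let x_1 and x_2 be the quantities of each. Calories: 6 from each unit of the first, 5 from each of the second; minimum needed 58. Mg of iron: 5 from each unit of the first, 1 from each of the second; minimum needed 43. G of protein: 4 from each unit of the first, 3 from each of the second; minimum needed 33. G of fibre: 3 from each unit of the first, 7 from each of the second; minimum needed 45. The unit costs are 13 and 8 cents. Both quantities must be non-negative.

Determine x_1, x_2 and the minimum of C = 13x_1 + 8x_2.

Extreme points and C = 13x_1 + 8x_2:
  (0, 43) → C = 344
  (15, 0) → C = 195
  (8, 3) → C = 128
The feasible region is unbounded (it extends along (0, 1), (1, 0)), but C strictly increases along every unbounded feasible direction, so there is no improving ray and the minimum is attained at a vertex.

At the optimal vertex, 5x_1 + x_2 = 43 and 3x_1 + 7x_2 = 45.
Solving simultaneously gives x_1 = 8, x_2 = 3.

x_1 = 8, x_2 = 3, minimum C = 128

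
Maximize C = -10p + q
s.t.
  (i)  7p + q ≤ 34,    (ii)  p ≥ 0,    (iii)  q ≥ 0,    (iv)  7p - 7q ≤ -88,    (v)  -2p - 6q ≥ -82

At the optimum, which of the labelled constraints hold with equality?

Extreme points and C = -10p + q:
  (0, 88/7) → C = 88/7
  (0, 41/3) → C = 41/3
  (23/28, 375/28) → C = 145/28

The maximum is at (0, 41/3). Substituting into each constraint, equality holds for (ii) and (v); the remaining constraints have slack.

(ii) and (v)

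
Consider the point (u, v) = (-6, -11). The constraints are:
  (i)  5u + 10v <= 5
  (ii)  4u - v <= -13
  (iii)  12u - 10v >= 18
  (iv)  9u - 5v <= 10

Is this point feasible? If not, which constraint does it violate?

feasible

(i): -140 ≤ 5 ✓
(ii): -13 ≤ -13 ✓
(iii): 38 ≥ 18 ✓
(iv): 1 ≤ 10 ✓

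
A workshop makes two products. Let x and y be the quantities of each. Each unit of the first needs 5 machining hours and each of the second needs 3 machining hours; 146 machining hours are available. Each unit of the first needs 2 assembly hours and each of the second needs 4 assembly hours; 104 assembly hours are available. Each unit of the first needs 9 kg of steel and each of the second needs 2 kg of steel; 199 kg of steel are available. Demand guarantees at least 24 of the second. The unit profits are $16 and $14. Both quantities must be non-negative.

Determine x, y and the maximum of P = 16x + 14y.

Extreme points and P = 16x + 14y:
  (0, 26) → P = 364
  (0, 24) → P = 336
  (4, 24) → P = 400

At the optimal vertex, 2x + 4y = 104 and y = 24.
Solving simultaneously gives x = 4, y = 24.

x = 4, y = 24, maximum P = 400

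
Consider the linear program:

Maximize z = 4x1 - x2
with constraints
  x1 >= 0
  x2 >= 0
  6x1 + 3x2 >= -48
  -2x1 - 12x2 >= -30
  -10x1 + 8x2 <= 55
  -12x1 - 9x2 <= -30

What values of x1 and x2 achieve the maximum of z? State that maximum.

x1 = 15, x2 = 0, maximum z = 60

Corner points and z = 4x1 - x2:
  (15, 0) → z = 60
  (5/2, 0) → z = 10
  (5/7, 50/21) → z = 10/21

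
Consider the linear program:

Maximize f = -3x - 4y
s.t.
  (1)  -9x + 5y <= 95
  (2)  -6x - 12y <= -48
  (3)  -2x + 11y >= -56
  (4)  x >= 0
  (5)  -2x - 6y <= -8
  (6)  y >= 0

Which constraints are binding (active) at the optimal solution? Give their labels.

(2) and (4)

Vertices and f = -3x - 4y:
  (0, 19) → f = -76
  (0, 4) → f = -16
  (8, 0) → f = -24
  (28, 0) → f = -84
The feasible region is unbounded (it extends along (11, 2), (5, 9)), but f strictly decreases along every unbounded feasible direction, so there is no improving ray and the maximum is attained at a vertex.

The maximum is at (0, 4). Substituting into each constraint, equality holds for (2) and (4); the remaining constraints have slack.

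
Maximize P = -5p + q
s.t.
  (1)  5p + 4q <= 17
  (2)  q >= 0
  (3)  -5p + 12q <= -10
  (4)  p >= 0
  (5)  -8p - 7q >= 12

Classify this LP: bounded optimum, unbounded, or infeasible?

infeasible

The boundaries 5p + 4q = 17 and q = 0 meet at (17/5, 0), but that point violates -8p - 7q ≥ 12. Every candidate vertex is excluded by some other constraint, so the feasible region is empty.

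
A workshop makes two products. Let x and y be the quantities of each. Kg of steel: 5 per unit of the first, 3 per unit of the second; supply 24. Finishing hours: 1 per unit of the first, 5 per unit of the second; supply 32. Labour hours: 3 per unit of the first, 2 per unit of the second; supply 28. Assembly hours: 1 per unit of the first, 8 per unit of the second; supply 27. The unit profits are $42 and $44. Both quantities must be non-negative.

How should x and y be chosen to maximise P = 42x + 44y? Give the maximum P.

x = 3, y = 3, maximum P = 258

Vertices and P = 42x + 44y:
  (0, 0) → P = 0
  (0, 27/8) → P = 297/2
  (24/5, 0) → P = 1008/5
  (3, 3) → P = 258

The optimum lies where 5x + 3y = 24 and x + 8y = 27.
Solving simultaneously gives x = 3, y = 3.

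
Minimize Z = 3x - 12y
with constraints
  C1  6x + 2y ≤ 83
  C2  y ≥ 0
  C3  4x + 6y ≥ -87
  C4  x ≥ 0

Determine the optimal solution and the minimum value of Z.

Vertices and Z = 3x - 12y:
  (83/6, 0) → Z = 83/2
  (0, 83/2) → Z = -498
  (0, 0) → Z = 0

x = 0, y = 83/2, minimum Z = -498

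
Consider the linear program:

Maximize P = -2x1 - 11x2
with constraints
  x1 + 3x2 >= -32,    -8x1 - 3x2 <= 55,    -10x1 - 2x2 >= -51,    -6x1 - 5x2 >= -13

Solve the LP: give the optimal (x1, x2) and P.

x1 = 31/4, x2 = -53/4, maximum P = 521/4

Vertices and P = -2x1 - 11x2:
  (-23/7, -67/7) → P = 783/7
  (31/4, -53/4) → P = 521/4
  (-157/11, 217/11) → P = -2073/11
  (229/38, -88/19) → P = 739/19

The optimum lies where x1 + 3x2 = -32 and -10x1 - 2x2 = -51.
Solving simultaneously gives x1 = 31/4, x2 = -53/4.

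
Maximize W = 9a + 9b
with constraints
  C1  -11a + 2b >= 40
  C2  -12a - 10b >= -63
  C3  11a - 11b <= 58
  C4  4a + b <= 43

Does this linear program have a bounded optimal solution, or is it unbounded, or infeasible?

From the feasible point (-137/67, 1173/134), moving in the direction (-10, 12) keeps every constraint satisfied while W increases without bound.

unbounded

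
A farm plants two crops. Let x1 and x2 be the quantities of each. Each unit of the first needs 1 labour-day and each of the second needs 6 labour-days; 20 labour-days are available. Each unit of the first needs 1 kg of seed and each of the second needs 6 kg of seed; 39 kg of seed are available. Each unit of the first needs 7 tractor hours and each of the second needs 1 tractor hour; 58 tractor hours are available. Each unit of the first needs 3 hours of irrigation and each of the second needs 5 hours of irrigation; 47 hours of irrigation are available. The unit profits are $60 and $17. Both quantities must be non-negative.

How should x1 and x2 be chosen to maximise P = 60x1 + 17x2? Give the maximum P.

x1 = 8, x2 = 2, maximum P = 514

Vertices and P = 60x1 + 17x2:
  (0, 0) → P = 0
  (0, 10/3) → P = 170/3
  (58/7, 0) → P = 3480/7
  (8, 2) → P = 514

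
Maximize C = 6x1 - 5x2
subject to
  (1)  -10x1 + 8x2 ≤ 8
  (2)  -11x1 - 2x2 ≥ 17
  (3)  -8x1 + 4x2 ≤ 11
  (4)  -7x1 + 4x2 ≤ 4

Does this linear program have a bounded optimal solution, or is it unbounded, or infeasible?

unbounded

From the feasible point (-38/29, -75/58), moving in the direction (2, -11) keeps every constraint satisfied while C increases without bound.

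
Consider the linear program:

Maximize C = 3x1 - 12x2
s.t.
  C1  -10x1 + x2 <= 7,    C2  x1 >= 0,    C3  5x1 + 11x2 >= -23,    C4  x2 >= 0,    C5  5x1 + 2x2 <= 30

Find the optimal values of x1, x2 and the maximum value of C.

Corner points and C = 3x1 - 12x2:
  (0, 7) → C = -84
  (16/25, 67/5) → C = -3972/25
  (0, 0) → C = 0
  (6, 0) → C = 18

The binding constraints are x2 = 0 and 5x1 + 2x2 = 30.
Solving simultaneously gives x1 = 6, x2 = 0.

x1 = 6, x2 = 0, maximum C = 18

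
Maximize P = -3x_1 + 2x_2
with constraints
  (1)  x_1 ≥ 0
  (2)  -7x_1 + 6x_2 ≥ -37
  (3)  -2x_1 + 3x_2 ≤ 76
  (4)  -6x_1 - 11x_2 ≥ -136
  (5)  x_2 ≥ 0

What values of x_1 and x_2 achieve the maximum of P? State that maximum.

Feasible corners and P = -3x_1 + 2x_2:
  (0, 136/11) → P = 272/11
  (0, 0) → P = 0
  (1223/113, 730/113) → P = -2209/113
  (37/7, 0) → P = -111/7

At the optimal vertex, x_1 = 0 and -6x_1 - 11x_2 = -136.
Solving simultaneously gives x_1 = 0, x_2 = 136/11.

x_1 = 0, x_2 = 136/11, maximum P = 272/11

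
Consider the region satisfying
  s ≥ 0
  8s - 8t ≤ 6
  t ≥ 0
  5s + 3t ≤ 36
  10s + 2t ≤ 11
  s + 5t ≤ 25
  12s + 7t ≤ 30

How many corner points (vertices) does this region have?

5

The feasible vertices (each the meet of two boundaries and inside every other half-plane) are:
  (0, 0)
  (0, 30/7)
  (3/4, 0)
  (25/24, 7/24)
  (17/46, 84/23)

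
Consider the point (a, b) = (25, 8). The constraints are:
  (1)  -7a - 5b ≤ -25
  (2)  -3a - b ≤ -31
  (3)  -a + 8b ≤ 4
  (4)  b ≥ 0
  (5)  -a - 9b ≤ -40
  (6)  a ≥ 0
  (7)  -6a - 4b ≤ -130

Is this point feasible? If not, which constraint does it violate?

not feasible — violates (3)

Constraint (3): -a + 8b = 39, which is not ≤ 4. All other constraints are satisfied.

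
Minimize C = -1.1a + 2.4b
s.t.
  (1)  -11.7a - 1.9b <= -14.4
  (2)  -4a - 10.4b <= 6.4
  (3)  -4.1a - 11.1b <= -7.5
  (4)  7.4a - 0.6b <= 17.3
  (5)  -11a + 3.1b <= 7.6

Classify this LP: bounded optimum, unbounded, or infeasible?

bounded optimum

Feasible corners and C = -1.1a + 2.4b:
  (14559/12208, 2871/12208) → C = -2607/3488
  (3020/5717, 24732/5717) → C = 280174/28585
  (6551/2820, -1543/8460) → C = -5627/1880
  (5819/1634, 12327/817) → C = 27773/860
The feasible region has finitely many vertices and no improving ray; the minimum is -5627/1880 at (6551/2820, -1543/8460).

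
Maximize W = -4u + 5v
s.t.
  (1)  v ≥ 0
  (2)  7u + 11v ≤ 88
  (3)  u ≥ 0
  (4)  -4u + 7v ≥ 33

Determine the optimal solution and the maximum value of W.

u = 0, v = 8, maximum W = 40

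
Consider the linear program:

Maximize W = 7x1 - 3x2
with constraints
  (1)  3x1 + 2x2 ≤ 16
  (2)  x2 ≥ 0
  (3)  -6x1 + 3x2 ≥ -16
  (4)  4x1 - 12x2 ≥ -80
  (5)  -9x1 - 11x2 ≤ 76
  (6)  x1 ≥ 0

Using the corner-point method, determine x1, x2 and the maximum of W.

x1 = 80/21, x2 = 16/7, maximum W = 416/21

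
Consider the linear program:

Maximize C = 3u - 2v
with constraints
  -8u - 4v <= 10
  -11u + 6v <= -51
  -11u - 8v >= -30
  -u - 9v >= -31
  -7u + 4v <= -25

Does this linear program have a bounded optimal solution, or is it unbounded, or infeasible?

From the feasible point (36/23, -259/46), moving in the direction (4, -8) keeps every constraint satisfied while C increases without bound.

unbounded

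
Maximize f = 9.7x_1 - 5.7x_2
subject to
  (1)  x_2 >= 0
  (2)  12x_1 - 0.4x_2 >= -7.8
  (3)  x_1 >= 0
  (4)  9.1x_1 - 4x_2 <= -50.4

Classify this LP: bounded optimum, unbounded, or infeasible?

Vertices and f = 9.7x_1 - 5.7x_2:
  (0, 19.5) → f = -111.15
  (0, 12.6) → f = -71.82
The feasible region has finitely many vertices and no improving ray; the maximum is -71.82 at (0, 12.6).

bounded optimum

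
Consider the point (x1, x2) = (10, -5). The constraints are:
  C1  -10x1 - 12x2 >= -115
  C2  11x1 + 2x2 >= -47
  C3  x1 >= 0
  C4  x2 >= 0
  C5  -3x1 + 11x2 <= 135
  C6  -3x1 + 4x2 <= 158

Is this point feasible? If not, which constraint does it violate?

not feasible — violates C4

Constraint C4: x2 = -5, which is not ≥ 0. All other constraints are satisfied.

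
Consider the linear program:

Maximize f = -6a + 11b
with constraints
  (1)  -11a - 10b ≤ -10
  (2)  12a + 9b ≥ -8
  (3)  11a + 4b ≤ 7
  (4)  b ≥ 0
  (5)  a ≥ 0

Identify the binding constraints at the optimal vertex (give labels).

Feasible corners and f = -6a + 11b:
  (5/11, 1/2) → f = 61/22
  (0, 1) → f = 11
  (0, 7/4) → f = 77/4

The maximum is at (0, 7/4). Substituting into each constraint, equality holds for (3) and (5); the remaining constraints have slack.

(3) and (5)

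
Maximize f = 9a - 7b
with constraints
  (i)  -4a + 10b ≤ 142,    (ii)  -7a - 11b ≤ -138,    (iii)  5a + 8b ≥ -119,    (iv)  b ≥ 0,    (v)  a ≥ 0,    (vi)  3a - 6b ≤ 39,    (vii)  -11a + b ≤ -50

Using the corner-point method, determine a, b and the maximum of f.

Extreme points and f = 9a - 7b:
  (207, 97) → f = 1184
  (321/53, 881/53) → f = -3278/53
  (419/25, 47/25) → f = 3442/25
  (43/8, 73/8) → f = -31/2

The optimum lies where -4a + 10b = 142 and 3a - 6b = 39.
Solving simultaneously gives a = 207, b = 97.

a = 207, b = 97, maximum f = 1184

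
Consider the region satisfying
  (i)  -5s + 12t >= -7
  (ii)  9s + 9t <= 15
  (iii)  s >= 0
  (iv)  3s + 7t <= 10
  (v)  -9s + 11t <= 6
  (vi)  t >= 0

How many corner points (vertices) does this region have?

5

Of the 15 pairwise boundary intersections, those satisfying every inequality are:
  (27/17, 4/51)
  (7/5, 0)
  (37/60, 21/20)
  (0, 6/11)
  (0, 0)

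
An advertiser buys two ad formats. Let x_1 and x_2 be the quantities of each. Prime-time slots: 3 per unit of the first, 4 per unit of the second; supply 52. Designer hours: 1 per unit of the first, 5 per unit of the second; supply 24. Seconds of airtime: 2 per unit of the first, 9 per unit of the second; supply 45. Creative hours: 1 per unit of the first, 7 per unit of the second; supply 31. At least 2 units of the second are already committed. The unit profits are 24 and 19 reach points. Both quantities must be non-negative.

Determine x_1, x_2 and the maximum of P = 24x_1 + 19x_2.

x_1 = 27/2, x_2 = 2, maximum P = 362

Corner points and P = 24x_1 + 19x_2:
  (0, 31/7) → P = 589/7
  (0, 2) → P = 38
  (9, 3) → P = 273
  (13/2, 7/2) → P = 445/2
  (27/2, 2) → P = 362

At the optimal vertex, 2x_1 + 9x_2 = 45 and x_2 = 2.
Solving simultaneously gives x_1 = 27/2, x_2 = 2.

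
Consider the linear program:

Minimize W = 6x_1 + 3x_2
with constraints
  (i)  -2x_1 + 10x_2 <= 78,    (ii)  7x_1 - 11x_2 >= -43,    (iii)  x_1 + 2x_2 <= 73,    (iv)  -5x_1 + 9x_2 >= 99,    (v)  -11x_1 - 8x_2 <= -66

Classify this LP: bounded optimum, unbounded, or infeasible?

The boundaries -2x_1 + 10x_2 = 78 and 7x_1 - 11x_2 = -43 meet at (107/12, 115/12), but that point violates -5x_1 + 9x_2 ≥ 99. Every candidate vertex is excluded by some other constraint, so the feasible region is empty.

infeasible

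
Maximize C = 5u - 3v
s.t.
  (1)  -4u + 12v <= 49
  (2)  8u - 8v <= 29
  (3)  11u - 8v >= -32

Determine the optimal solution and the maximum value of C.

u = 185/16, v = 127/16, maximum C = 34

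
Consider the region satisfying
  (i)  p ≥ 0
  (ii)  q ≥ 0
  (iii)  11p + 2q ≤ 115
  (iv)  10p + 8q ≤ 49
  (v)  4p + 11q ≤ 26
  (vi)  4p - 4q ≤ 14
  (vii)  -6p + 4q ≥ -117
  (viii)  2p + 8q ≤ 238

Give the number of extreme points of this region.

5

The feasible vertices (each the meet of two boundaries and inside every other half-plane) are:
  (0, 0)
  (0, 26/11)
  (7/2, 0)
  (331/78, 32/39)
  (77/18, 7/9)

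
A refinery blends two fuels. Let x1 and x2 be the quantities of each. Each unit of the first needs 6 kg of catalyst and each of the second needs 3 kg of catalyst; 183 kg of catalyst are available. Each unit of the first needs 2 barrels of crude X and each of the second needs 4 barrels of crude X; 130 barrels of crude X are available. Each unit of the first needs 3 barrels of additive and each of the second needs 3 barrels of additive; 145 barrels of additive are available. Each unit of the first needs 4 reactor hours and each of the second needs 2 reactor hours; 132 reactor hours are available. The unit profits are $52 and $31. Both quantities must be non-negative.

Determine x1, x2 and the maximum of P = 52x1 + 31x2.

x1 = 19, x2 = 23, maximum P = 1701

Vertices and P = 52x1 + 31x2:
  (0, 0) → P = 0
  (0, 65/2) → P = 2015/2
  (61/2, 0) → P = 1586
  (19, 23) → P = 1701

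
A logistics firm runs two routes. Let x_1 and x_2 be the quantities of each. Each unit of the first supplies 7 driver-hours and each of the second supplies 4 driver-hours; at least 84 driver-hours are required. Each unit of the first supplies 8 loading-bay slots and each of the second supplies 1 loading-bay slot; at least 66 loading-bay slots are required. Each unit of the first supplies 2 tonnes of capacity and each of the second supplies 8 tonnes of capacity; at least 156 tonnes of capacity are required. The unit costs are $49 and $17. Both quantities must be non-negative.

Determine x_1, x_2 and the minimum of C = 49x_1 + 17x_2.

x_1 = 6, x_2 = 18, minimum C = 600

The feasible region is unbounded (it extends along (0, 1), (1, 0)), but C strictly increases along every unbounded feasible direction, so there is no improving ray and the minimum is attained at a vertex.

The binding constraints are 8x_1 + x_2 = 66 and 2x_1 + 8x_2 = 156.
Solving simultaneously gives x_1 = 6, x_2 = 18.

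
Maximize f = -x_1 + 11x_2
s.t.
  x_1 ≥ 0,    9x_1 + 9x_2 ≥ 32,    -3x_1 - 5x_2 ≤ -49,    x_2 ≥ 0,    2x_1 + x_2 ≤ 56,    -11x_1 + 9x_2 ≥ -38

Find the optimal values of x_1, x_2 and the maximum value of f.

x_1 = 0, x_2 = 56, maximum f = 616

Vertices and f = -x_1 + 11x_2:
  (0, 49/5) → f = 539/5
  (0, 56) → f = 616
  (631/82, 425/82) → f = 2022/41
  (542/29, 540/29) → f = 5398/29

The binding constraints are x_1 = 0 and 2x_1 + x_2 = 56.
Solving simultaneously gives x_1 = 0, x_2 = 56.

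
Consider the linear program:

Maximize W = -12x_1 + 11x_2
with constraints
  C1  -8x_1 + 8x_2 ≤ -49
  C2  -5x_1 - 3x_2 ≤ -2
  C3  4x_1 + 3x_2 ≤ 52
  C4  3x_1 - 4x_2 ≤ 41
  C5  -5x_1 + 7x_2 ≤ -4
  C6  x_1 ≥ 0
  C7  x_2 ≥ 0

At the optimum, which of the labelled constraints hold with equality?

Feasible corners and W = -12x_1 + 11x_2:
  (563/56, 55/14) → W = -542/7
  (49/8, 0) → W = -147/2
  (13, 0) → W = -156

The maximum is at (49/8, 0). Substituting into each constraint, equality holds for C1 and C7; the remaining constraints have slack.

C1 and C7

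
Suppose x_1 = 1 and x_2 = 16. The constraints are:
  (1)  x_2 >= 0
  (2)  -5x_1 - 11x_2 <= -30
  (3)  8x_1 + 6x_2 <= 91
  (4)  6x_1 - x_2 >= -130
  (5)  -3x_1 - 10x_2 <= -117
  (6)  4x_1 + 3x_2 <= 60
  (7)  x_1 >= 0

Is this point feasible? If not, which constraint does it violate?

Constraint (3): 8x_1 + 6x_2 = 104, which is not ≤ 91. All other constraints are satisfied.

not feasible — violates (3)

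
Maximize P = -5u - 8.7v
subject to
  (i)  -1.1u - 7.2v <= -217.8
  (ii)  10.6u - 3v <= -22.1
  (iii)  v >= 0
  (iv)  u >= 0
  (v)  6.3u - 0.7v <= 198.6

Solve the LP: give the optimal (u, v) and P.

u = 0, v = 30.25, maximum P = -263.175

Corner points and P = -5u - 8.7v:
  (8238/1327, 233299/7962) → P = -7589471/26540
  (0, 121/4) → P = -10527/40
  (61127/1148, 224439/1148) → P = -22582543/11480
The feasible region is unbounded (it extends along (0, 1), (1, 9)), but P strictly decreases along every unbounded feasible direction, so there is no improving ray and the maximum is attained at a vertex.

The optimum lies where -1.1u - 7.2v = -217.8 and u = 0.
Solving simultaneously gives u = 0, v = 121/4.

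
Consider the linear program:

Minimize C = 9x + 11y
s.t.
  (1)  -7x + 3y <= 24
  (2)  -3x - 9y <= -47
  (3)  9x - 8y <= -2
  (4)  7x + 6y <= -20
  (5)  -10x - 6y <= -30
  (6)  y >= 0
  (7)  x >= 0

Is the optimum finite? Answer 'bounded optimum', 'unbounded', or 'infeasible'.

The boundaries -7x + 3y = 24 and x = 0 meet at (0, 8), but that point violates 7x + 6y ≤ -20. Every candidate vertex is excluded by some other constraint, so the feasible region is empty.

infeasible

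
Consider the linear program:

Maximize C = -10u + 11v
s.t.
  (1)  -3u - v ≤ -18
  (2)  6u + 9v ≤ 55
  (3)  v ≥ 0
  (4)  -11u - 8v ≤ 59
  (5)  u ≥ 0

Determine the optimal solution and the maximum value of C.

u = 107/21, v = 19/7, maximum C = -443/21

Feasible corners and C = -10u + 11v:
  (107/21, 19/7) → C = -443/21
  (6, 0) → C = -60
  (55/6, 0) → C = -275/3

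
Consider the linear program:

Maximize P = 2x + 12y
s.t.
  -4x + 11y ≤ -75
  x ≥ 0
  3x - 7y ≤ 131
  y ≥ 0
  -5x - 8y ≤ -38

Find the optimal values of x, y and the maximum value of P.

Extreme points and P = 2x + 12y:
  (916/5, 299/5) → P = 1084
  (75/4, 0) → P = 75/2
  (131/3, 0) → P = 262/3

x = 916/5, y = 299/5, maximum P = 1084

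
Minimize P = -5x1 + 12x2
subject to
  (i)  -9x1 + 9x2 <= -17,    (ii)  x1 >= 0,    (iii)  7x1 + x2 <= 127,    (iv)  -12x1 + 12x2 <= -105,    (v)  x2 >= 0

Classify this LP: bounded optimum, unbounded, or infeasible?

bounded optimum

Vertices and P = -5x1 + 12x2:
  (543/32, 263/32) → P = 441/32
  (127/7, 0) → P = -635/7
  (35/4, 0) → P = -175/4
The feasible region has finitely many vertices and no improving ray; the minimum is -635/7 at (127/7, 0).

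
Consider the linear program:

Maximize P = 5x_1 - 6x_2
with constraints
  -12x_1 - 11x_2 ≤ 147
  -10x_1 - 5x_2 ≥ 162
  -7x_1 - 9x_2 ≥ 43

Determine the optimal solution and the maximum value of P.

x_1 = -1047/50, x_2 = 237/25, maximum P = -8079/50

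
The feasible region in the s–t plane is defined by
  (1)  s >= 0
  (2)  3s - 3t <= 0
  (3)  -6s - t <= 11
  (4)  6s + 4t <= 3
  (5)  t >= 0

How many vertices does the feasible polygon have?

Of the 10 pairwise boundary intersections, those satisfying every inequality are:
  (0, 0)
  (0, 3/4)
  (3/10, 3/10)

3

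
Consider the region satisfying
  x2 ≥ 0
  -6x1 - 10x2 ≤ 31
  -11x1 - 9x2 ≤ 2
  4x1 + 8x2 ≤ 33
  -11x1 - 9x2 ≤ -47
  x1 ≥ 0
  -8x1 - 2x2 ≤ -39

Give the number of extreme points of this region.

The feasible vertices (each the meet of two boundaries and inside every other half-plane) are:
  (33/4, 0)
  (39/8, 0)
  (123/28, 27/14)

3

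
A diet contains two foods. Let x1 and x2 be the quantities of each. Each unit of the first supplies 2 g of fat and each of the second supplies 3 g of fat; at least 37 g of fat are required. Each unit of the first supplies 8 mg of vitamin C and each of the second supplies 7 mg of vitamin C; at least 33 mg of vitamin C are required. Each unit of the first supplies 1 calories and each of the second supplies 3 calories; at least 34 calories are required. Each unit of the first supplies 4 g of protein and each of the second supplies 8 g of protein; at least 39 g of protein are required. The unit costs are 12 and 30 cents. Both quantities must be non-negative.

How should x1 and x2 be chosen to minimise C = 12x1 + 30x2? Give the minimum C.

The feasible region is unbounded (it extends along (0, 1), (1, 0)), but C strictly increases along every unbounded feasible direction, so there is no improving ray and the minimum is attained at a vertex.

The binding constraints are 2x1 + 3x2 = 37 and x1 + 3x2 = 34.
Solving simultaneously gives x1 = 3, x2 = 31/3.

x1 = 3, x2 = 31/3, minimum C = 346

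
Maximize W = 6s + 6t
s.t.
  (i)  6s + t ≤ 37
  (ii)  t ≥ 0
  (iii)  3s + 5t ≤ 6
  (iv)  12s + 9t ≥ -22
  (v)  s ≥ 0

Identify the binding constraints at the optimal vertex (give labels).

(ii) and (iii)

Extreme points and W = 6s + 6t:
  (2, 0) → W = 12
  (0, 0) → W = 0
  (0, 6/5) → W = 36/5

The maximum is at (2, 0). Substituting into each constraint, equality holds for (ii) and (iii); the remaining constraints have slack.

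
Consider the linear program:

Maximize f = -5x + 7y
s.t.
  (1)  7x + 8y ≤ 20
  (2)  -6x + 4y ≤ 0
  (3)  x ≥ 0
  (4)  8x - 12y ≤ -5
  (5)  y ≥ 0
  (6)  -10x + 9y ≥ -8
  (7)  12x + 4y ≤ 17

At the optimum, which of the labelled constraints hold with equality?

(2) and (7)

Corner points and f = -5x + 7y:
  (1/2, 3/4) → f = 11/4
  (17/18, 17/12) → f = 187/36
  (23/22, 49/44) → f = 113/44

The maximum is at (17/18, 17/12). Substituting into each constraint, equality holds for (2) and (7); the remaining constraints have slack.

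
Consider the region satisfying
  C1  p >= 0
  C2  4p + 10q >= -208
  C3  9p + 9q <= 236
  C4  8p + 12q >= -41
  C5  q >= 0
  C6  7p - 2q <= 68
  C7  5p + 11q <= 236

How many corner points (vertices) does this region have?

5

The feasible vertices (each the meet of two boundaries and inside every other half-plane) are:
  (0, 0)
  (0, 236/11)
  (1084/81, 1040/81)
  (236/27, 472/27)
  (68/7, 0)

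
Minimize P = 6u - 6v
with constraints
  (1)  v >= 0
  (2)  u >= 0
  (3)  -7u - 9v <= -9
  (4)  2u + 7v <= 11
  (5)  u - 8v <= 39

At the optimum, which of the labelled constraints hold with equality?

(2) and (4)

Feasible corners and P = 6u - 6v:
  (9/7, 0) → P = 54/7
  (11/2, 0) → P = 33
  (0, 1) → P = -6
  (0, 11/7) → P = -66/7

The minimum is at (0, 11/7). Substituting into each constraint, equality holds for (2) and (4); the remaining constraints have slack.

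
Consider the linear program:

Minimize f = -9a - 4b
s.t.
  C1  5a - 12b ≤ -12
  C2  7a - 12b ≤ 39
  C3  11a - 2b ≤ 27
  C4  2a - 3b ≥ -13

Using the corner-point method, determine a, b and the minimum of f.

Extreme points and f = -9a - 4b:
  (174/61, 267/122) → f = -2100/61
  (-40/3, -41/9) → f = 1244/9
  (107/29, 197/29) → f = -1751/29

a = 107/29, b = 197/29, minimum f = -1751/29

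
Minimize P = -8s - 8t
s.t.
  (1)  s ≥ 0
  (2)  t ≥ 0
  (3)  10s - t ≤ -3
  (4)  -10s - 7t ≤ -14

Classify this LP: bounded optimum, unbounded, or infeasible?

unbounded

From the feasible point (0, 3), moving in the direction (0, 1) keeps every constraint satisfied while P decreases without bound.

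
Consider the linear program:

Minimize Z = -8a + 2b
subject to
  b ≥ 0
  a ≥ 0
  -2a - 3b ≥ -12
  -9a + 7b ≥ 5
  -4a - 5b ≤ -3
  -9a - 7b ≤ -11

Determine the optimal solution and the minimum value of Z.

a = 69/41, b = 118/41, minimum Z = -316/41

Vertices and Z = -8a + 2b:
  (0, 4) → Z = 8
  (0, 11/7) → Z = 22/7
  (69/41, 118/41) → Z = -316/41
  (1/3, 8/7) → Z = -8/21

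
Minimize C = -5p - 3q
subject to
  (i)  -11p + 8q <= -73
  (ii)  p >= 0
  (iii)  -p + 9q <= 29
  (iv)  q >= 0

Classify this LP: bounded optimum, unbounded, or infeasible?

From the feasible point (127/13, 56/13), moving in the direction (1, 0) keeps every constraint satisfied while C decreases without bound.

unbounded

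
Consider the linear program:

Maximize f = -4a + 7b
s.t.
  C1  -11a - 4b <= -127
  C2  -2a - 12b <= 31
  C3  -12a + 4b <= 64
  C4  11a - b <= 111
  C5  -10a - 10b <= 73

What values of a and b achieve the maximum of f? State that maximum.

a = 127/8, b = 509/8, maximum f = 3055/8

Extreme points and f = -4a + 7b:
  (63/23, 557/23) → f = 3647/23
  (571/55, 16/5) → f = -1052/55
  (127/8, 509/8) → f = 3055/8

The binding constraints are -12a + 4b = 64 and 11a - b = 111.
Solving simultaneously gives a = 127/8, b = 509/8.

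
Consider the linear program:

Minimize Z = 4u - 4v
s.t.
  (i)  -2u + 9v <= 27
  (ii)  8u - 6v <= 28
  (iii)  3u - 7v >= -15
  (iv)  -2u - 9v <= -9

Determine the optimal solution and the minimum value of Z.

u = -72/41, v = 57/41, minimum Z = -516/41

Extreme points and Z = 4u - 4v:
  (69/10, 68/15) → Z = 142/15
  (54/13, 51/13) → Z = 12/13
  (51/14, 4/21) → Z = 290/21
  (-72/41, 57/41) → Z = -516/41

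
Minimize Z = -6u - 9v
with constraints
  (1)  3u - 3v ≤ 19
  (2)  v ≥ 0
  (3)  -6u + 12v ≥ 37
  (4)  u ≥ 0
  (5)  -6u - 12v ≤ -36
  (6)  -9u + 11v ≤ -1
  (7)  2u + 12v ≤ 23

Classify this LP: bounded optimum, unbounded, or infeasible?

infeasible

The boundaries 3u - 3v = 19 and v = 0 meet at (19/3, 0), but that point violates -6u + 12v ≥ 37. Every candidate vertex is excluded by some other constraint, so the feasible region is empty.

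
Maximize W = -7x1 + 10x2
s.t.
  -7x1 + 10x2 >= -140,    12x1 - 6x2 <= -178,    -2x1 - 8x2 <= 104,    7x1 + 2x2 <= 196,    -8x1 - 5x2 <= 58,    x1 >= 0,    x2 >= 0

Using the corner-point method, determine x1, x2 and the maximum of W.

Vertices and W = -7x1 + 10x2:
  (410/33, 1799/33) → W = 5040/11
  (0, 89/3) → W = 890/3
  (0, 98) → W = 980

x1 = 0, x2 = 98, maximum W = 980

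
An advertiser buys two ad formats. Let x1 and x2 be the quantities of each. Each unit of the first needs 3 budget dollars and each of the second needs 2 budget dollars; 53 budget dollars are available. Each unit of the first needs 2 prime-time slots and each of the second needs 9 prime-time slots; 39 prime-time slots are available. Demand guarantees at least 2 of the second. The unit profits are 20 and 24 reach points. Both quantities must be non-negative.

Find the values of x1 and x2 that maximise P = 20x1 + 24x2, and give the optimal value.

Corner points and P = 20x1 + 24x2:
  (0, 13/3) → P = 104
  (0, 2) → P = 48
  (21/2, 2) → P = 258

The binding constraints are 2x1 + 9x2 = 39 and x2 = 2.
Solving simultaneously gives x1 = 21/2, x2 = 2.

x1 = 21/2, x2 = 2, maximum P = 258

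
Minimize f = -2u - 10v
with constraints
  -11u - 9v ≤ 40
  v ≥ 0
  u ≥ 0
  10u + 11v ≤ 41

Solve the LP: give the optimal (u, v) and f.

u = 0, v = 41/11, minimum f = -410/11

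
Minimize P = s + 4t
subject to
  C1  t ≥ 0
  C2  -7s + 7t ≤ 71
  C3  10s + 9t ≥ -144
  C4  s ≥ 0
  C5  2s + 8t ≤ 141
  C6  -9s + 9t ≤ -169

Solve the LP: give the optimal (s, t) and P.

Corner points and P = s + 4t:
  (141/2, 0) → P = 141/2
  (169/9, 0) → P = 169/9
  (2621/90, 931/90) → P = 141/2

s = 169/9, t = 0, minimum P = 169/9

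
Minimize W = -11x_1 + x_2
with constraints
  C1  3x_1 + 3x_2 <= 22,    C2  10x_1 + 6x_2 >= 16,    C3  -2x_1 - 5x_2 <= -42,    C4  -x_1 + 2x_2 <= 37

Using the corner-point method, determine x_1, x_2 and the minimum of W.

Feasible corners and W = -11x_1 + x_2:
  (-7, 43/3) → W = 274/3
  (-16/9, 82/9) → W = 86/3
  (-86/19, 194/19) → W = 60

The optimum lies where 3x_1 + 3x_2 = 22 and -2x_1 - 5x_2 = -42.
Solving simultaneously gives x_1 = -16/9, x_2 = 82/9.

x_1 = -16/9, x_2 = 82/9, minimum W = 86/3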